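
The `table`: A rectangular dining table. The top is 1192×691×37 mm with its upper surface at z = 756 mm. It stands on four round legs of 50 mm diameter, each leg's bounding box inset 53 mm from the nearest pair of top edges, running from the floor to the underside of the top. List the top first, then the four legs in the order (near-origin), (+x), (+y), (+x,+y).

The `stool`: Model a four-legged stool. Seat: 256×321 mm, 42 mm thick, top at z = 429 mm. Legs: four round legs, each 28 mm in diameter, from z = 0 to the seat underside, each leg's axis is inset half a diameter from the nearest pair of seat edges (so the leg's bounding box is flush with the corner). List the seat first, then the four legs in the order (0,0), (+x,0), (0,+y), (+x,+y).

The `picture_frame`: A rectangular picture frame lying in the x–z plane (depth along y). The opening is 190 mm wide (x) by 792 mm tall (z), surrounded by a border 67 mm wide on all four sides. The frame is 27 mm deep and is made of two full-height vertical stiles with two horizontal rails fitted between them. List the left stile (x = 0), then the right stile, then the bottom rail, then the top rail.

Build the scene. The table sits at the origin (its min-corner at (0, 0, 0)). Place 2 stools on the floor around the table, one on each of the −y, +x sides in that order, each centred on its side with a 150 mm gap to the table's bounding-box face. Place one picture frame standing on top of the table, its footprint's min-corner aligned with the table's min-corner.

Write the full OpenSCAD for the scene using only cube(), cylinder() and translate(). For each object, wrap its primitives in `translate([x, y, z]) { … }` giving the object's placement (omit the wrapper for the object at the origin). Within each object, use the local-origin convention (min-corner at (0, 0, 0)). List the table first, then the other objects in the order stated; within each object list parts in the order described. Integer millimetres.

translate([0, 0, 719]) cube([1192, 691, 37]);
translate([78, 78, 0]) cylinder(h = 719, r = 25);
translate([1114, 78, 0]) cylinder(h = 719, r = 25);
translate([78, 613, 0]) cylinder(h = 719, r = 25);
translate([1114, 613, 0]) cylinder(h = 719, r = 25);
translate([468, -471, 0]) {
  translate([0, 0, 387]) cube([256, 321, 42]);
  translate([14, 14, 0]) cylinder(h = 387, r = 14);
  translate([242, 14, 0]) cylinder(h = 387, r = 14);
  translate([14, 307, 0]) cylinder(h = 387, r = 14);
  translate([242, 307, 0]) cylinder(h = 387, r = 14);
}
translate([1342, 185, 0]) {
  translate([0, 0, 387]) cube([256, 321, 42]);
  translate([14, 14, 0]) cylinder(h = 387, r = 14);
  translate([242, 14, 0]) cylinder(h = 387, r = 14);
  translate([14, 307, 0]) cylinder(h = 387, r = 14);
  translate([242, 307, 0]) cylinder(h = 387, r = 14);
}
translate([0, 0, 756]) {
  cube([67, 27, 926]);
  translate([257, 0, 0]) cube([67, 27, 926]);
  translate([67, 0, 0]) cube([190, 27, 67]);
  translate([67, 0, 859]) cube([190, 27, 67]);
}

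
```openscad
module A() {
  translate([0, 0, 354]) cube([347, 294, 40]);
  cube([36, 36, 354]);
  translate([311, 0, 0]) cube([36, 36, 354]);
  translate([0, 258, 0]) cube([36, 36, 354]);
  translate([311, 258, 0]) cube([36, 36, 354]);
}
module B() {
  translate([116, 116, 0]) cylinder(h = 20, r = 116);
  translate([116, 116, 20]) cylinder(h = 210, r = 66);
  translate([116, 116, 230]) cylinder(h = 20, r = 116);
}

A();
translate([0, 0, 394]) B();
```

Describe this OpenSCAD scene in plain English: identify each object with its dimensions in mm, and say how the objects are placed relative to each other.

A is a four-legged stool. The seat is a 347×294×40 mm slab whose top surface is at z = 394 mm; four square legs, each 36×36 mm in cross-section, run from the floor (z = 0) to the underside of the seat, each flush with a corner of the seat.

B is a spool: two coaxial disc flanges of radius 116 mm and thickness 20 mm, joined by a core cylinder of radius 66 mm and height 210 mm. The lower flange rests on z = 0 and the three cylinders share a vertical axis.

The spool is on top of the stool.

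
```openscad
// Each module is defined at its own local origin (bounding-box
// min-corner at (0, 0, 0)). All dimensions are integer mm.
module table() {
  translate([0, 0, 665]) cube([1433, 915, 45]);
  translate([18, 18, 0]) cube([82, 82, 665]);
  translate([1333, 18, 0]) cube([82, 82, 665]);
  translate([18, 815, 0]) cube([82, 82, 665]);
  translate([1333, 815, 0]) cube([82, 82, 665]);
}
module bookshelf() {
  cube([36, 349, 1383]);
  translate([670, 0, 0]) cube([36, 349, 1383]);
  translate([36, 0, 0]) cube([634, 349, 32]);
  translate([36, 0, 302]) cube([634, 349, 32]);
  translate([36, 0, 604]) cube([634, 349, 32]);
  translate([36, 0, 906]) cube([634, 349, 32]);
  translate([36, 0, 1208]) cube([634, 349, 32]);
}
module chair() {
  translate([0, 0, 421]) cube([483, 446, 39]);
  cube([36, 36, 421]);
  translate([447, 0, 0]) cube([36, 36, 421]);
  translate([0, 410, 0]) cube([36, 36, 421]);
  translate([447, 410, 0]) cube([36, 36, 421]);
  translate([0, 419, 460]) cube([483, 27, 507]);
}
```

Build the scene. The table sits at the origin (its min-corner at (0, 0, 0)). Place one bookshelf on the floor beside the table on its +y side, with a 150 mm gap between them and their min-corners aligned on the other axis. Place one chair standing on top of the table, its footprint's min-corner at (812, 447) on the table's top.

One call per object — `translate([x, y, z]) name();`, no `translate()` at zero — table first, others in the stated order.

table();
translate([0, 1065, 0]) bookshelf();
translate([812, 447, 710]) chair();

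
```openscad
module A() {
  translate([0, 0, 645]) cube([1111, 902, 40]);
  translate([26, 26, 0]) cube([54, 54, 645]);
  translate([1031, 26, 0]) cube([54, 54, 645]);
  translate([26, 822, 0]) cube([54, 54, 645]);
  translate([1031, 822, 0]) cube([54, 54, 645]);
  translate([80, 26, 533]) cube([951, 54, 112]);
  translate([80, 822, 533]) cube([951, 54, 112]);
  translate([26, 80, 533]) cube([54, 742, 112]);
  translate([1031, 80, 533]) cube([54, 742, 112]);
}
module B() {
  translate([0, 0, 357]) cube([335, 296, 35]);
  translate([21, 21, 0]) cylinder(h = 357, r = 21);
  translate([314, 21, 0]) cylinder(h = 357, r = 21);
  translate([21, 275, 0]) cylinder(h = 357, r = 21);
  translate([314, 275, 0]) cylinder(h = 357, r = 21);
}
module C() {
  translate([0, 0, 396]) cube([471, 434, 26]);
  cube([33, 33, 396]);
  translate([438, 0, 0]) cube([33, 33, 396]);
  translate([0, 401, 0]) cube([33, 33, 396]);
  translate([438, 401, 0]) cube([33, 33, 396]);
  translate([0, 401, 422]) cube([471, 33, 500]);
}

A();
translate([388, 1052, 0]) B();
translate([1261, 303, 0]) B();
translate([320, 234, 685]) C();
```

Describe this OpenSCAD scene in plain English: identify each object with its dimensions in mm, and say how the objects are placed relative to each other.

A is a table: top 1111 mm (x) × 902 mm (y), 40 mm thick, upper face at z = 685 mm, on four 54×54 mm square legs, each inset 26 mm from the nearest pair of top edges, running from z = 0 to the bottom of the top. Four apron rails, 54 mm thick and 112 mm tall, run between adjacent legs with their top edges flush with the underside of the top and their outer faces flush with the legs' outer faces.

B is a four-legged stool. The seat is a 335×296×35 mm slab whose top surface is at z = 392 mm; four round legs, each 42 mm in diameter, run from the floor (z = 0) to the underside of the seat, each leg's axis is inset half a diameter from the nearest pair of seat edges (so the leg's bounding box is flush with the corner).

C is a chair: 471×434 mm seat, 26 mm thick, top at z = 422 mm, on four 33 mm square corner legs flush with the seat edges. A 33 mm thick backrest slab spans the full seat width, extending 500 mm above the seat top, its back face flush with the seat's +y edge.

Two stools sit around the table at the +y, +x sides. The chair is on top of the table, centred.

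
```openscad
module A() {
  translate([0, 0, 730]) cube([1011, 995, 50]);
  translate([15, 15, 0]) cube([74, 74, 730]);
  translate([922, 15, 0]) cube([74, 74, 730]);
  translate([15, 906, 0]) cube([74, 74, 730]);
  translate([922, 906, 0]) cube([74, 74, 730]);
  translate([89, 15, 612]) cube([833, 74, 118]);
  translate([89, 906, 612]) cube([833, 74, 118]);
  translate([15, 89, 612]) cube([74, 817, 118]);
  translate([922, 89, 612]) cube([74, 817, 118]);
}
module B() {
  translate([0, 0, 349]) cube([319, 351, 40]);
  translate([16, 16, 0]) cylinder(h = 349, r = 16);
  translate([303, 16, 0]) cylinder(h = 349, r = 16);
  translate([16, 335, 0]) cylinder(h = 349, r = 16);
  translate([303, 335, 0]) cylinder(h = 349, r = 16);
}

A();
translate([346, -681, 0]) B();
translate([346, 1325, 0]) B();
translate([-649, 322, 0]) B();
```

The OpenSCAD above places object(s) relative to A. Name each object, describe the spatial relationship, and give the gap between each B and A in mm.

Each stool's nearest face is 330 mm from the table's bounding box.

A is a table. B is a stool. Three stools sit around the table at the −y, +y, −x sides. The gap between each stool and the table is 330 mm.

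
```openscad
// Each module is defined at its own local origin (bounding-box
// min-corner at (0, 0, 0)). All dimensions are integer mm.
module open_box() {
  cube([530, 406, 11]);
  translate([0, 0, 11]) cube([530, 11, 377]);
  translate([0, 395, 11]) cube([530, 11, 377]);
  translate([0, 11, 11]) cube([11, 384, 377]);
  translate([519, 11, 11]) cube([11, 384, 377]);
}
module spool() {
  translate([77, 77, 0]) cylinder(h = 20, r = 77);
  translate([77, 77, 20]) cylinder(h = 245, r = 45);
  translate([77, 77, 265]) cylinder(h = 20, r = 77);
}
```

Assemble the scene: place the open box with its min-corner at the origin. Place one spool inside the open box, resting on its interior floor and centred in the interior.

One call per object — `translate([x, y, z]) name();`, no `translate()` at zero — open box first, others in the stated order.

open_box();
translate([188, 126, 11]) spool();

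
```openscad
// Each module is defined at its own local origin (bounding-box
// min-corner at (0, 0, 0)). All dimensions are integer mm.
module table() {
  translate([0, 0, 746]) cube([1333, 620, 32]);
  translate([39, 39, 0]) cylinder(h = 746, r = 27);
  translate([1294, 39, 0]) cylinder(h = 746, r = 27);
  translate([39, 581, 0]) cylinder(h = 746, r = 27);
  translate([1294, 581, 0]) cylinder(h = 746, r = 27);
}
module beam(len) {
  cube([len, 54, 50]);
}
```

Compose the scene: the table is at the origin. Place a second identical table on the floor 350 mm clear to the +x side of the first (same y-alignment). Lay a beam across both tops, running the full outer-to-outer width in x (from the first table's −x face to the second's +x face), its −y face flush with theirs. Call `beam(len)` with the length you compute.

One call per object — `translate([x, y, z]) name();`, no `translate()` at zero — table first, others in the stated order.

table();
translate([1683, 0, 0]) table();
translate([0, 0, 778]) beam(3016);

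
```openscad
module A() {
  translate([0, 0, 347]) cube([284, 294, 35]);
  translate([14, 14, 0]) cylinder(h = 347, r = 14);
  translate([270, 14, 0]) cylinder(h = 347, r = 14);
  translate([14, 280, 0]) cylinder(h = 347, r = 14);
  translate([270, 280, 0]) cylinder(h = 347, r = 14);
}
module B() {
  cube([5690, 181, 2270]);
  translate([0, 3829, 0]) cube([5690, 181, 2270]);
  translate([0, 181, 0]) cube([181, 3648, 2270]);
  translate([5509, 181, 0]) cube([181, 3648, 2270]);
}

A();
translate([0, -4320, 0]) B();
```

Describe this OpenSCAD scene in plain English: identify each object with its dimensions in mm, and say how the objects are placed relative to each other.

A is a simple wooden stool: a rectangular seat 284 mm (x) by 294 mm (y), 35 mm thick, top face at z = 382 mm, on four round legs, each 28 mm in diameter. The legs rest on z = 0, each leg's axis is inset half a diameter from the nearest pair of seat edges (so the leg's bounding box is flush with the corner).

B is the wall frame of a small rectangular building: four walls, each 2270 mm tall and 181 mm thick, enclosing a footprint 5690 mm (x) by 4010 mm (y) outside-to-outside, with no floor or roof. The front and back walls (the −y and +y sides) span the full width; the two side walls fit between them.

The house frame is on the floor beside the stool on its −y side.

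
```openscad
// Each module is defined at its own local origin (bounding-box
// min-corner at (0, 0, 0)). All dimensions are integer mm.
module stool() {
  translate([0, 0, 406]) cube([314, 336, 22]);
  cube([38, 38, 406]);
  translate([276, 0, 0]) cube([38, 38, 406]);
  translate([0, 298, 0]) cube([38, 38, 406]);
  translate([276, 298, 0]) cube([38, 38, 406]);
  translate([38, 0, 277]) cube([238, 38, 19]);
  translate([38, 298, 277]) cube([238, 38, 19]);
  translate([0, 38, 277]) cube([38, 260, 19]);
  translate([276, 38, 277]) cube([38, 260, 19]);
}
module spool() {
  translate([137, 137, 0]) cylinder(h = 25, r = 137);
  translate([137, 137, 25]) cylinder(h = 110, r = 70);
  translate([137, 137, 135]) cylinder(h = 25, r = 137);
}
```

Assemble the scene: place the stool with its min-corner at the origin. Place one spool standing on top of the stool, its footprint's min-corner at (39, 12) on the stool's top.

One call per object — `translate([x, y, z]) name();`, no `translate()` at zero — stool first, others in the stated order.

stool();
translate([39, 12, 428]) spool();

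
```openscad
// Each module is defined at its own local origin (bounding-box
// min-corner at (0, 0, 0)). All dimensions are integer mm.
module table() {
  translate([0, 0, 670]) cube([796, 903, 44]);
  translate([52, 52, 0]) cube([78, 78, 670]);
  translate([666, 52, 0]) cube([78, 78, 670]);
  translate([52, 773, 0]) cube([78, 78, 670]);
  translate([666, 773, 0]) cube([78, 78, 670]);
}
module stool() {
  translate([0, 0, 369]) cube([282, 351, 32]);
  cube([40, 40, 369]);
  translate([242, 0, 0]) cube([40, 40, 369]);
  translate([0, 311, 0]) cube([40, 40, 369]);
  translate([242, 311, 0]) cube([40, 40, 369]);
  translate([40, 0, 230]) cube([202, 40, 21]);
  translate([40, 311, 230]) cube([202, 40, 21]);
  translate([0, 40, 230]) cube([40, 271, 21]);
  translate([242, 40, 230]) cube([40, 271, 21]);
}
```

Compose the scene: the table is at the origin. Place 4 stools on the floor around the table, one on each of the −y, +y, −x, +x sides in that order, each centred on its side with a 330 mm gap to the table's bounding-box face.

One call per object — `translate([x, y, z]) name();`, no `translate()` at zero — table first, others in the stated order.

table();
translate([257, -681, 0]) stool();
translate([257, 1233, 0]) stool();
translate([-612, 276, 0]) stool();
translate([1126, 276, 0]) stool();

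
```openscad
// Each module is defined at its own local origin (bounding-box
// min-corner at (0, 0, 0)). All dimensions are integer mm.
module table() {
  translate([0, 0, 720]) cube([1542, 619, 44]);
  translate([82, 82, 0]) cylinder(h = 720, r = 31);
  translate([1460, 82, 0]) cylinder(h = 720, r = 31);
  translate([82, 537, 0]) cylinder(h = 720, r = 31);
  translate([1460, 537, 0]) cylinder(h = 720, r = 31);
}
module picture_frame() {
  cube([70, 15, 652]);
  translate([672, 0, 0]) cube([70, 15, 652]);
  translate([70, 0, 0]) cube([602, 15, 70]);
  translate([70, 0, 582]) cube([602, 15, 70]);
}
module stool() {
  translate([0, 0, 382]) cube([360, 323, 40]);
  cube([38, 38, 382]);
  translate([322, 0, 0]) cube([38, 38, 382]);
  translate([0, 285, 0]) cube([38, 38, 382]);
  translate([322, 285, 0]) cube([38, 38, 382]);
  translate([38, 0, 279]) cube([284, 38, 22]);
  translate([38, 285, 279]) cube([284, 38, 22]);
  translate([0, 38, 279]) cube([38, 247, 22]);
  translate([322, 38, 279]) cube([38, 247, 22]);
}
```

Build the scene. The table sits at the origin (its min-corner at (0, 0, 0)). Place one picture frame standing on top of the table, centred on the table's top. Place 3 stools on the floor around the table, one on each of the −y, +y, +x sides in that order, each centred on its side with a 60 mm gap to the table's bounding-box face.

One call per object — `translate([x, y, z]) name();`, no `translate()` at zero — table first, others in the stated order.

table();
translate([400, 302, 764]) picture_frame();
translate([591, -383, 0]) stool();
translate([591, 679, 0]) stool();
translate([1602, 148, 0]) stool();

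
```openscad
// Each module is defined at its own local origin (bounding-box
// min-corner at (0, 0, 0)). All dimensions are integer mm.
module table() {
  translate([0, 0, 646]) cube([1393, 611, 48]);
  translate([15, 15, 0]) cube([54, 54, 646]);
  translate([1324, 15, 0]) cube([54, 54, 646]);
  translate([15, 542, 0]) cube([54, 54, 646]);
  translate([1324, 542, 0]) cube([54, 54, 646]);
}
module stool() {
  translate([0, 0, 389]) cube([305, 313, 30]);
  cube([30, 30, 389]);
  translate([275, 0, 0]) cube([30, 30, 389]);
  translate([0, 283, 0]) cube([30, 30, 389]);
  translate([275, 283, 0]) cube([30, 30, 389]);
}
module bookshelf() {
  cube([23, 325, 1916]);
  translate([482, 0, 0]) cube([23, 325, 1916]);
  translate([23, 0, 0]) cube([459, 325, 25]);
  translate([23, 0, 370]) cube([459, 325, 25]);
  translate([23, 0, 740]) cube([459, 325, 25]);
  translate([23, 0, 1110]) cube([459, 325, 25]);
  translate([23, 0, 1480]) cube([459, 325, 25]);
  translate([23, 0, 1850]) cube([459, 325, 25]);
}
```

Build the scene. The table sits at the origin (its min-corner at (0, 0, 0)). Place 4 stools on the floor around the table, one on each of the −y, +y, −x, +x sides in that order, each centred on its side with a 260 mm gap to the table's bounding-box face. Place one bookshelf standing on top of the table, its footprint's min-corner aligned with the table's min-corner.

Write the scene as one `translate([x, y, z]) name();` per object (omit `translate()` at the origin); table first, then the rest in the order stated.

table();
translate([544, -573, 0]) stool();
translate([544, 871, 0]) stool();
translate([-565, 149, 0]) stool();
translate([1653, 149, 0]) stool();
translate([0, 0, 694]) bookshelf();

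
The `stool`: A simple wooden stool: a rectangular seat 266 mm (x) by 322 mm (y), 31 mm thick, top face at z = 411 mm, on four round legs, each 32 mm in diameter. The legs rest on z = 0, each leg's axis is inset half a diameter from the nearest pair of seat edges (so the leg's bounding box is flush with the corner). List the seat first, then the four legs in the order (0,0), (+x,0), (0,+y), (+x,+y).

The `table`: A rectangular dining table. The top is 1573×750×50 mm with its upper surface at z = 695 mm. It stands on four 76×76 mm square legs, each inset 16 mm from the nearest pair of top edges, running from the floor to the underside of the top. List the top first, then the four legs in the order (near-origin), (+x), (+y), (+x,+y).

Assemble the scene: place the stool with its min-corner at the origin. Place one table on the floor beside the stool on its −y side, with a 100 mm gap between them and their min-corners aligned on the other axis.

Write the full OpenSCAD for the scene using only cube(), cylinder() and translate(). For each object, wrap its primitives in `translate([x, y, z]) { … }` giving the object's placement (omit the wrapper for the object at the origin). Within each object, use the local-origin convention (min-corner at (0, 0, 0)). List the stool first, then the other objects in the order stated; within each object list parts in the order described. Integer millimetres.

translate([0, 0, 380]) cube([266, 322, 31]);
translate([16, 16, 0]) cylinder(h = 380, r = 16);
translate([250, 16, 0]) cylinder(h = 380, r = 16);
translate([16, 306, 0]) cylinder(h = 380, r = 16);
translate([250, 306, 0]) cylinder(h = 380, r = 16);
translate([0, -850, 0]) {
  translate([0, 0, 645]) cube([1573, 750, 50]);
  translate([16, 16, 0]) cube([76, 76, 645]);
  translate([1481, 16, 0]) cube([76, 76, 645]);
  translate([16, 658, 0]) cube([76, 76, 645]);
  translate([1481, 658, 0]) cube([76, 76, 645]);
}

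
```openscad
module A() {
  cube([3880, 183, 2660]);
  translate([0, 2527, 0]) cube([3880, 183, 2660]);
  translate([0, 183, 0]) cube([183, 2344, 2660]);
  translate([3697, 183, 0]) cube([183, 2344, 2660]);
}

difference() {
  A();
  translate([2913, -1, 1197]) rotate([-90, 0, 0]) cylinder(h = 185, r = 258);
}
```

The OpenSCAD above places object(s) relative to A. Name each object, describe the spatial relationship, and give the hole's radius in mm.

The subtracted cylinder has r = 258 mm.

A is a house frame. The house frame has a circular hole through its front wall. The hole's radius is 258 mm.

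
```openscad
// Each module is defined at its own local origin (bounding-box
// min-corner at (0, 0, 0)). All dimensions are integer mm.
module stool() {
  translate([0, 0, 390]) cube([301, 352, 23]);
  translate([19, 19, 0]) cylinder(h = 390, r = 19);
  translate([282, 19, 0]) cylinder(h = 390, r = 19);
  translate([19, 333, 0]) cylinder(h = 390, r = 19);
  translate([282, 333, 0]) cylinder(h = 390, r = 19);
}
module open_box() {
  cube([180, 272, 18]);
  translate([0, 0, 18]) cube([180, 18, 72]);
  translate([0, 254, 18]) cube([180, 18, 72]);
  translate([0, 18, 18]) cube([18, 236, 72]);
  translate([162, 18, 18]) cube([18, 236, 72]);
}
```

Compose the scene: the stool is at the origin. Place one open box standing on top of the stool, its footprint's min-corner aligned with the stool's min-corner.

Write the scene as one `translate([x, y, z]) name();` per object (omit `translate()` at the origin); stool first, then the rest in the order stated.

stool();
translate([0, 0, 413]) open_box();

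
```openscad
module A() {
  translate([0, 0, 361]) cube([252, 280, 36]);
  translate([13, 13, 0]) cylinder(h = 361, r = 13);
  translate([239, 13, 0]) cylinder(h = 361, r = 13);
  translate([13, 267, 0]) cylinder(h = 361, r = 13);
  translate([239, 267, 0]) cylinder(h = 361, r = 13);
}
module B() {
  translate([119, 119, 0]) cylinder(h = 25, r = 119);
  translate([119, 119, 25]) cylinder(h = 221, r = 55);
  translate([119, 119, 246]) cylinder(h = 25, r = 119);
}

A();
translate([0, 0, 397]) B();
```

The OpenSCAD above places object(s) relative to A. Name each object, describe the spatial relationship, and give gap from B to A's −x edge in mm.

The spool's min-x is at 0; the stool's min-x is 0; gap = 0 mm.

A is a stool. B is a spool. The spool is on top of the stool. The gap from the spool to the stool's −x edge is 0 mm.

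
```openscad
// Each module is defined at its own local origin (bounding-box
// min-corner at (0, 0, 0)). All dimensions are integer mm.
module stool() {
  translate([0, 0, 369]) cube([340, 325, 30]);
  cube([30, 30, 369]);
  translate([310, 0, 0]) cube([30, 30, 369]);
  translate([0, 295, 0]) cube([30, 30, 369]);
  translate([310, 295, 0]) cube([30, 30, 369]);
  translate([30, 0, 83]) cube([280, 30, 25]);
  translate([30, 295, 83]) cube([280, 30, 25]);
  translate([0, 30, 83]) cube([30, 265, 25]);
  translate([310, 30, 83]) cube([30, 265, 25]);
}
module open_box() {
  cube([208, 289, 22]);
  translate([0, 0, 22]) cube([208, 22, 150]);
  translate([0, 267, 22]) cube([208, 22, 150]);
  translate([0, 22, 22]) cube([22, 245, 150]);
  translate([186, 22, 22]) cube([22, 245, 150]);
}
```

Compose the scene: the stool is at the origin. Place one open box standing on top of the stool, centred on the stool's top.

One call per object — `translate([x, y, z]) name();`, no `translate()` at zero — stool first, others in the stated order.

stool();
translate([66, 18, 399]) open_box();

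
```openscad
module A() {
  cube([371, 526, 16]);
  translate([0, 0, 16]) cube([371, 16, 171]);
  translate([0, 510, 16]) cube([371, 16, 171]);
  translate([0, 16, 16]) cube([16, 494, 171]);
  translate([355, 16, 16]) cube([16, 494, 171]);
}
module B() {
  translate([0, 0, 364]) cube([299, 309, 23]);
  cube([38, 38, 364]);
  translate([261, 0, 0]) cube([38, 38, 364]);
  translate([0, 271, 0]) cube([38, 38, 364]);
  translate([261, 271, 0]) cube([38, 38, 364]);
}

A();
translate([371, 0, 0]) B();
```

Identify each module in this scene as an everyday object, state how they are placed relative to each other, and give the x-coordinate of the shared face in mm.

A is an open box. B is a stool. The stool is against the open box's +x side, with their −y faces flush. The x-coordinate of the shared face is 371 mm.

The open box's +x face and the stool's −x face are both at x = 371 mm.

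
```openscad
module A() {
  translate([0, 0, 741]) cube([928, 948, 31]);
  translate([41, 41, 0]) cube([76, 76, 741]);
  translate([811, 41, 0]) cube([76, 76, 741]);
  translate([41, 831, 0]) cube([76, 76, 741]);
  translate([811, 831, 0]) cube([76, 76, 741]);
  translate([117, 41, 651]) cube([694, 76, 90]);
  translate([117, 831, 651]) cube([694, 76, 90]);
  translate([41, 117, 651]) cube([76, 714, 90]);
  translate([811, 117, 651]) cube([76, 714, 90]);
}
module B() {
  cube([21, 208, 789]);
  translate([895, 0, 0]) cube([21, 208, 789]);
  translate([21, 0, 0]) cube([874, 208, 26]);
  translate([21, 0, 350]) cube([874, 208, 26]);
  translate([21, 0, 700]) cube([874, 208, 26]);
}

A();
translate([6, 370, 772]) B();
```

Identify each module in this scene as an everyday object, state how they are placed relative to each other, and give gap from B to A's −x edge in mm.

The bookshelf's min-x is at 6; the table's min-x is 0; gap = 6 mm.

A is a table. B is a bookshelf. The bookshelf is on top of the table, centred. The gap from the bookshelf to the table's −x edge is 6 mm.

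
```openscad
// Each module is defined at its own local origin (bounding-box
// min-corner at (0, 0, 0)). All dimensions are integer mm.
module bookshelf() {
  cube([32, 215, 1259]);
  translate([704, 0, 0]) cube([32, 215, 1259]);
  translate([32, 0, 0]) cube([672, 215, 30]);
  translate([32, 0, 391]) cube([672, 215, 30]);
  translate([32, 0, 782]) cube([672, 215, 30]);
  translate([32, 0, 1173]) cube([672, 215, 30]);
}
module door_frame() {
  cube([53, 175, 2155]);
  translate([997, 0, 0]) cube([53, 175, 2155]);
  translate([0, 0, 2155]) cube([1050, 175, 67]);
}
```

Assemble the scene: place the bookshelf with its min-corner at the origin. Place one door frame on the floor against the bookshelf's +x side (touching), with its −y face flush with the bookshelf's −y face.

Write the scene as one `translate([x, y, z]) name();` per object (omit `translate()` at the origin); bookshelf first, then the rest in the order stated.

bookshelf();
translate([736, 0, 0]) door_frame();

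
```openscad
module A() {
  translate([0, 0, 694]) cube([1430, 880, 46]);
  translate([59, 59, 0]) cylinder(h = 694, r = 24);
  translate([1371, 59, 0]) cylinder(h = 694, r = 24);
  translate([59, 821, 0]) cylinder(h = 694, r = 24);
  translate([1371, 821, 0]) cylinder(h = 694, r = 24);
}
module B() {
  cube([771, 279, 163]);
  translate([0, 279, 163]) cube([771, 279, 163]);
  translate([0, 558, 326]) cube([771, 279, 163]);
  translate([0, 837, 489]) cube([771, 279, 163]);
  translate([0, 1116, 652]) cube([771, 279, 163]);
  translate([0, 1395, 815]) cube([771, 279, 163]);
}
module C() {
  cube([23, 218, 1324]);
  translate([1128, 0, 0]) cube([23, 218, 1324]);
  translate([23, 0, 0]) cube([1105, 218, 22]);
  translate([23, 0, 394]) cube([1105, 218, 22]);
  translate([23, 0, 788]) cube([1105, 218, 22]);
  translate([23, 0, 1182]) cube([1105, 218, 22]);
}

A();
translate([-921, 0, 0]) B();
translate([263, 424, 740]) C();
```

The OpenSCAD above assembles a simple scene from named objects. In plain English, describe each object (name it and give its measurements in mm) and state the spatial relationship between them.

A is a table: top 1430 mm (x) × 880 mm (y), 46 mm thick, upper face at z = 740 mm, on four round legs of 48 mm diameter, each leg's bounding box inset 35 mm from the nearest pair of top edges, running from z = 0 to the bottom of the top.

B is a run of 6 identical solid stair steps. Each tread is 771×279 mm and each step block is 163 mm high. Step 1 rests on the floor; step k is offset from step 1 by (k−1)×279 mm in y and (k−1)×163 mm in z.

C is a bookshelf 1151 mm wide overall, 218 mm deep and 1324 mm tall. The two sides are 23 mm thick vertical panels. 4 horizontal shelves of 22 mm thickness span between the inner faces of the sides; the lowest shelf sits on the floor and shelves are stacked with a clear vertical gap of 372 mm between each pair.

The staircase is on the floor beside the table on its −x side. The bookshelf is on top of the table.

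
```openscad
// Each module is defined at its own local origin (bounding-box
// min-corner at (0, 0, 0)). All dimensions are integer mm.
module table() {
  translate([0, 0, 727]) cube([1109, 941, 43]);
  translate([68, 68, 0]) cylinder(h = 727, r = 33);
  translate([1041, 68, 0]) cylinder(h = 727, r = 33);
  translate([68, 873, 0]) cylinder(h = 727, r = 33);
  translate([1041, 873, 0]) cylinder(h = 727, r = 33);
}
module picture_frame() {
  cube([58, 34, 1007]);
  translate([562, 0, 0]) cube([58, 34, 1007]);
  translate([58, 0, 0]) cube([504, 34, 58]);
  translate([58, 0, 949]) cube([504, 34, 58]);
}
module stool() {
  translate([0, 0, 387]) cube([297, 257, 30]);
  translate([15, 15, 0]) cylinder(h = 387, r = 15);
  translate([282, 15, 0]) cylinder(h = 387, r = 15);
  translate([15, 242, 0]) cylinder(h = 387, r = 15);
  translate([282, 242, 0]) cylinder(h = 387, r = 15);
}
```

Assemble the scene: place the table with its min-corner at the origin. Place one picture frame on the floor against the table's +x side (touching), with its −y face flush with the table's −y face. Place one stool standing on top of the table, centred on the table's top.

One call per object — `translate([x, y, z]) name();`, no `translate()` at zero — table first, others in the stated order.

table();
translate([1109, 0, 0]) picture_frame();
translate([406, 342, 770]) stool();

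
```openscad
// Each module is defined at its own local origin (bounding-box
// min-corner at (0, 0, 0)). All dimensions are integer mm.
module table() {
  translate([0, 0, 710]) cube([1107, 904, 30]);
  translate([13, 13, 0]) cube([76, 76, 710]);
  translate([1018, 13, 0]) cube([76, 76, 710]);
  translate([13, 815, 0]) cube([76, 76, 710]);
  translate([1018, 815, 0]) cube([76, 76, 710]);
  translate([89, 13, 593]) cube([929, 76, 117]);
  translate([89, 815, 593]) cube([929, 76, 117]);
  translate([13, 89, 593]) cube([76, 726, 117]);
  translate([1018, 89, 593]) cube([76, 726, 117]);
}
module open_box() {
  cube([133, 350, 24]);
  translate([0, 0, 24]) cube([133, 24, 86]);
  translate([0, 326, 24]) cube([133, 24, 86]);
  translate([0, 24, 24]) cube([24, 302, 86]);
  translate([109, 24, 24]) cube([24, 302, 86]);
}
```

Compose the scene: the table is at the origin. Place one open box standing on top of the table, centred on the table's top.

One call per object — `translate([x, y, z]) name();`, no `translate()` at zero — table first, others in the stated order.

table();
translate([487, 277, 740]) open_box();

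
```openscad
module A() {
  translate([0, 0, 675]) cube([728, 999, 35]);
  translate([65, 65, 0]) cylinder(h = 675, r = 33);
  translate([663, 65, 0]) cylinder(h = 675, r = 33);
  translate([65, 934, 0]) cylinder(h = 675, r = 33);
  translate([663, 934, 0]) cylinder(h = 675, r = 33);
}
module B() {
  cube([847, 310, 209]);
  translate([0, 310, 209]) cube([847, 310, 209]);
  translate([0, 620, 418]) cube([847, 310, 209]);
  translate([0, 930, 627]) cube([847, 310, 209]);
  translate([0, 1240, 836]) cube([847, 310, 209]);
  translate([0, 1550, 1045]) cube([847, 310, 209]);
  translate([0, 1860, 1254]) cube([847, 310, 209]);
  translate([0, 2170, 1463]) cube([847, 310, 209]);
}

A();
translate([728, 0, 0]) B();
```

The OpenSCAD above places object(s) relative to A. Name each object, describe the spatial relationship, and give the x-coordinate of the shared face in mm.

The table's +x face and the staircase's −x face are both at x = 728 mm.

A is a table. B is a staircase. The staircase is against the table's +x side, with their −y faces flush. The x-coordinate of the shared face is 728 mm.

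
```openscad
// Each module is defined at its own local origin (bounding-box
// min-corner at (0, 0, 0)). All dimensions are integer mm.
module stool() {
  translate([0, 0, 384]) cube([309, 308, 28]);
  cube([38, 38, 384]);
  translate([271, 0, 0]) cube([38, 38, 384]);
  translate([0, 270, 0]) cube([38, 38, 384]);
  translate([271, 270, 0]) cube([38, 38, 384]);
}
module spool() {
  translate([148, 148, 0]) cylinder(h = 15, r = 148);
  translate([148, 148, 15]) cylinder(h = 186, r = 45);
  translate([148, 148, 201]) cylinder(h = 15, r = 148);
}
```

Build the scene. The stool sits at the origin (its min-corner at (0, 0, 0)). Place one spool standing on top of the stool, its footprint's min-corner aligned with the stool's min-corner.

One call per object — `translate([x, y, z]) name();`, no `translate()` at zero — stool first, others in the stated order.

stool();
translate([0, 0, 412]) spool();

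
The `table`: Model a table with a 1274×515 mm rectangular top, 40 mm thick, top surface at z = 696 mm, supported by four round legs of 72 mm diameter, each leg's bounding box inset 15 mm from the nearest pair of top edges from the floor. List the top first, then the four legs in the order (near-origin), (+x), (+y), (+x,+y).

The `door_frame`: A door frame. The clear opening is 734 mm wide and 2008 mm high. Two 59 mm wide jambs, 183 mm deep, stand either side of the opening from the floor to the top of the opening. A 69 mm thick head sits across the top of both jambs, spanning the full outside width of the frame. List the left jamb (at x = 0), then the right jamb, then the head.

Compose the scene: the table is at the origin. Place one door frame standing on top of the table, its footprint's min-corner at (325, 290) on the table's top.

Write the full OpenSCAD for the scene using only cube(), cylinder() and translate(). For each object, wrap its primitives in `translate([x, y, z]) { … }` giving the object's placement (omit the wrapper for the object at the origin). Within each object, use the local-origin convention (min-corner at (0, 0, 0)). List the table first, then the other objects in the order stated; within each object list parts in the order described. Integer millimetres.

translate([0, 0, 656]) cube([1274, 515, 40]);
translate([51, 51, 0]) cylinder(h = 656, r = 36);
translate([1223, 51, 0]) cylinder(h = 656, r = 36);
translate([51, 464, 0]) cylinder(h = 656, r = 36);
translate([1223, 464, 0]) cylinder(h = 656, r = 36);
translate([325, 290, 696]) {
  cube([59, 183, 2008]);
  translate([793, 0, 0]) cube([59, 183, 2008]);
  translate([0, 0, 2008]) cube([852, 183, 69]);
}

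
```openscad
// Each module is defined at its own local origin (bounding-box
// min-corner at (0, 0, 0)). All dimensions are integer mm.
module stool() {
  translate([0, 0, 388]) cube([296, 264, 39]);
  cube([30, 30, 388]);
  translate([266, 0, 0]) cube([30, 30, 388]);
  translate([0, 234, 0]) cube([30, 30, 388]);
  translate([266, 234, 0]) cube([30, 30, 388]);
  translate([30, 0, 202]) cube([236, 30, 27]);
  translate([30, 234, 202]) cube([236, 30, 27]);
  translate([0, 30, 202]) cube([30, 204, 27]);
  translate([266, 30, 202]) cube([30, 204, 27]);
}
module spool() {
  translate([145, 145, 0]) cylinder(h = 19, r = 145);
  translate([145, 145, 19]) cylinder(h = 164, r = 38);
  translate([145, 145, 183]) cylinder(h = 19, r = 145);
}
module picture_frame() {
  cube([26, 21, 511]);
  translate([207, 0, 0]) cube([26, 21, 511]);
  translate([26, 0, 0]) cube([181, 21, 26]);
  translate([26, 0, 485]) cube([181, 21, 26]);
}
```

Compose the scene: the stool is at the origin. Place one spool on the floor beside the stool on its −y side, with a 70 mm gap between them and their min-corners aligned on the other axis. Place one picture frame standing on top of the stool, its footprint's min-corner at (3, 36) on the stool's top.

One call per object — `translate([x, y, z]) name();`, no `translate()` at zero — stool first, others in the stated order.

stool();
translate([0, -360, 0]) spool();
translate([3, 36, 427]) picture_frame();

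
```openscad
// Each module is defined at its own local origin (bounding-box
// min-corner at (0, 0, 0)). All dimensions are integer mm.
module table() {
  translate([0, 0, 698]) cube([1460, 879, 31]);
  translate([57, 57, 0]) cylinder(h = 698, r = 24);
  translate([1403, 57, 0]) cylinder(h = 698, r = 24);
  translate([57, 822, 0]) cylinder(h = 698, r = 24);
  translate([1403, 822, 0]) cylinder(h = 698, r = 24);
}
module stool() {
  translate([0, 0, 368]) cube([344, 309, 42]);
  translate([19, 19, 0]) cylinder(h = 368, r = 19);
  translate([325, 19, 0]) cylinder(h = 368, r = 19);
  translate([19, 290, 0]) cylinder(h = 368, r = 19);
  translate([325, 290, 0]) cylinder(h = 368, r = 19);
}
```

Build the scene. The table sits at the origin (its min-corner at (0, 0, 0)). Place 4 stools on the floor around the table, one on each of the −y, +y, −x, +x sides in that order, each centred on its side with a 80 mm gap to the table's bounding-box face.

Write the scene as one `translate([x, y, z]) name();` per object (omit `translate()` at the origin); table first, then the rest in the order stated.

table();
translate([558, -389, 0]) stool();
translate([558, 959, 0]) stool();
translate([-424, 285, 0]) stool();
translate([1540, 285, 0]) stool();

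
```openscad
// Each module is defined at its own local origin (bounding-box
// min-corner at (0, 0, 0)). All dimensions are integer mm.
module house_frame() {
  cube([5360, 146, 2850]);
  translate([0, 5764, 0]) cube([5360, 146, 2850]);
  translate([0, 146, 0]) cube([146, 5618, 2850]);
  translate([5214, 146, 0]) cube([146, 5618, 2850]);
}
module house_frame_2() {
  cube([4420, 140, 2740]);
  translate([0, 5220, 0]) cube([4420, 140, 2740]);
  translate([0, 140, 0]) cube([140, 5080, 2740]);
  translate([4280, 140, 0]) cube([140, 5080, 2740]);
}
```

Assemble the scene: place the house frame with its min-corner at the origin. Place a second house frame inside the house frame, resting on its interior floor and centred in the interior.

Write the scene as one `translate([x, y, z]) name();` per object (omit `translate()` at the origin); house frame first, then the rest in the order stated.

house_frame();
translate([470, 275, 0]) house_frame_2();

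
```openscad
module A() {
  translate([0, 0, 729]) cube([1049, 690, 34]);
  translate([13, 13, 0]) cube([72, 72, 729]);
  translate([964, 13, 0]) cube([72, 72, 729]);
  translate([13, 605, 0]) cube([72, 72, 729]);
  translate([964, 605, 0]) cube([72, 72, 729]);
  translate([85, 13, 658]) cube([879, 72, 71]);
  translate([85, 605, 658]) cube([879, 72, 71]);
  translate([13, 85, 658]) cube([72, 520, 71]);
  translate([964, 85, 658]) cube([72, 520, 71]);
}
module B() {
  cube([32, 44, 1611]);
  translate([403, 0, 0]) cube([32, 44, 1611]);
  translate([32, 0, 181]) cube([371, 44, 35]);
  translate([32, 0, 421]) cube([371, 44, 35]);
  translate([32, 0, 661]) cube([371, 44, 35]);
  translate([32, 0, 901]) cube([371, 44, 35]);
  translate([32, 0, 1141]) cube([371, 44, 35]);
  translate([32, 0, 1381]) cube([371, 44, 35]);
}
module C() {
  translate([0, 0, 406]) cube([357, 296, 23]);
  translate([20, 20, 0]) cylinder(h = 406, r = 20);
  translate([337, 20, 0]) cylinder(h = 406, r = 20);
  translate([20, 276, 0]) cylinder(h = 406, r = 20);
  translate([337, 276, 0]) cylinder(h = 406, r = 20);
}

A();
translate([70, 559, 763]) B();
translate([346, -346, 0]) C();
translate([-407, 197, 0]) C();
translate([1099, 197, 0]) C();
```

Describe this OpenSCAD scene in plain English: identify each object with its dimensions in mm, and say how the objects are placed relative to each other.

A is a table with a 1049×690 mm rectangular top, 34 mm thick, top surface at z = 763 mm, supported by four 72×72 mm square legs, each inset 13 mm from the nearest pair of top edges, running from the floor. Four apron rails, 72 mm thick and 71 mm tall, run between adjacent legs with their top edges flush with the underside of the top and their outer faces flush with the legs' outer faces.

B is a wooden ladder with two side rails of 32×44 mm section and 1611 mm height, set 435 mm apart overall. Between them run 6 rectangular rungs (44 mm deep, 35 mm thick), front faces flush with the rails' −y face. The bottom of the first rung is 181 mm above the floor and each subsequent rung is 240 mm higher than the one below.

C is a four-legged stool. The seat is a 357×296×23 mm slab whose top surface is at z = 429 mm; four round legs, each 40 mm in diameter, run from the floor (z = 0) to the underside of the seat, each leg's axis is inset half a diameter from the nearest pair of seat edges (so the leg's bounding box is flush with the corner).

The ladder is on top of the table. Three stools sit around the table at the −y, −x, +x sides.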